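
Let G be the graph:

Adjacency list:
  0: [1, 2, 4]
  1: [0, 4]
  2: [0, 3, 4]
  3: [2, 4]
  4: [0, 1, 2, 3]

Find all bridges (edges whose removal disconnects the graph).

No bridges found. The graph is 2-edge-connected (no single edge removal disconnects it).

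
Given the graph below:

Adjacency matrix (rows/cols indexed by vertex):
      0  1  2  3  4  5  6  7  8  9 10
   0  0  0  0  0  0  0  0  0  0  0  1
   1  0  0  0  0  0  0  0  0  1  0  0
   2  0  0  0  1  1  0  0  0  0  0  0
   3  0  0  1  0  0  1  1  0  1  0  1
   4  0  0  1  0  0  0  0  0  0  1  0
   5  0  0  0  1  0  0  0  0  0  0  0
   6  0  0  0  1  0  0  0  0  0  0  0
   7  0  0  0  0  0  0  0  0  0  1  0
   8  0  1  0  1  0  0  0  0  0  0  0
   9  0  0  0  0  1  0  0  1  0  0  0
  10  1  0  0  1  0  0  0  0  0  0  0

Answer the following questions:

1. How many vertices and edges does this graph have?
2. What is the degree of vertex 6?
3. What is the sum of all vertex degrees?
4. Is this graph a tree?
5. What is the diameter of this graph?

Count: 11 vertices, 10 edges.
Vertex 6 has neighbors [3], degree = 1.
Handshaking lemma: 2 * 10 = 20.
A graph is a tree iff it is connected and has exactly n-1 edges. This graph is connected (all 11 vertices in one component) and has 11-1 = 10 edges. It is a tree.
Diameter (longest shortest path) = 6.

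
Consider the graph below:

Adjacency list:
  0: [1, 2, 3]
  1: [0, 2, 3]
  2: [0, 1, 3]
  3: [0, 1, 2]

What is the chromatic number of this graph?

The graph has a maximum clique of size 4 (lower bound on chromatic number).
A valid 4-coloring: {0: 0, 1: 1, 2: 2, 3: 3}.
Chromatic number = 4.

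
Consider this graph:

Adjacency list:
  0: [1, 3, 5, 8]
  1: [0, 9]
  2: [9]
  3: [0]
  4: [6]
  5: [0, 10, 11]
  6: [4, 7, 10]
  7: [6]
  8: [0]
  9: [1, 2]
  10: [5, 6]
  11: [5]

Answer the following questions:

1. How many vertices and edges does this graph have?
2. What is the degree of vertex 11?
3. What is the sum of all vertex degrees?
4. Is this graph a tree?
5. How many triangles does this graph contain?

Count: 12 vertices, 11 edges.
Vertex 11 has neighbors [5], degree = 1.
Handshaking lemma: 2 * 11 = 22.
A graph is a tree iff it is connected and has exactly n-1 edges. This graph is connected (all 12 vertices in one component) and has 12-1 = 11 edges. It is a tree.
Number of triangles = 0.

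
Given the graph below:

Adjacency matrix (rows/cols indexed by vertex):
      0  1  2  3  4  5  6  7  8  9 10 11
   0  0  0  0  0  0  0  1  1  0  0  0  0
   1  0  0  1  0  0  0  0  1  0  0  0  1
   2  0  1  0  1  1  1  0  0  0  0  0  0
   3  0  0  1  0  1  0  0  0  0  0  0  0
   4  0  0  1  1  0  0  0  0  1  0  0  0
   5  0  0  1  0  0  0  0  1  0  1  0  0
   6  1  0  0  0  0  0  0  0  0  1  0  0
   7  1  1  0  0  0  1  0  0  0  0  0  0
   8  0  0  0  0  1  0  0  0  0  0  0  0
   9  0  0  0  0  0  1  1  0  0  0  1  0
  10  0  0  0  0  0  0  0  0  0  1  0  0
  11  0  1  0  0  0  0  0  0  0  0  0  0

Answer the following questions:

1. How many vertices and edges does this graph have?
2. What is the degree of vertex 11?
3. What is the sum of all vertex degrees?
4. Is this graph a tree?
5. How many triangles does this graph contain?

Count: 12 vertices, 14 edges.
Vertex 11 has neighbors [1], degree = 1.
Handshaking lemma: 2 * 14 = 28.
A tree on 12 vertices has 11 edges. This graph has 14 edges (3 extra). Not a tree.
Number of triangles = 1.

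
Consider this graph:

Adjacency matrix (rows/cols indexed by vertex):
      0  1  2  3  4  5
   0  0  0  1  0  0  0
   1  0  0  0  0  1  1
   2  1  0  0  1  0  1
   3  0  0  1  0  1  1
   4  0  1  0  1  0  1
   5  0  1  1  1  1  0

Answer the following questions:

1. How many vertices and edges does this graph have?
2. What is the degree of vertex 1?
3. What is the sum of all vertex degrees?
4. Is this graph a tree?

Count: 6 vertices, 8 edges.
Vertex 1 has neighbors [4, 5], degree = 2.
Handshaking lemma: 2 * 8 = 16.
A tree on 6 vertices has 5 edges. This graph has 8 edges (3 extra). Not a tree.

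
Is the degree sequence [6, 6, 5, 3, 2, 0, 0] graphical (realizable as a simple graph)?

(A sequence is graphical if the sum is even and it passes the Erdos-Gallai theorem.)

Sum of degrees = 22. Sum is even but fails Erdos-Gallai. The sequence is NOT graphical.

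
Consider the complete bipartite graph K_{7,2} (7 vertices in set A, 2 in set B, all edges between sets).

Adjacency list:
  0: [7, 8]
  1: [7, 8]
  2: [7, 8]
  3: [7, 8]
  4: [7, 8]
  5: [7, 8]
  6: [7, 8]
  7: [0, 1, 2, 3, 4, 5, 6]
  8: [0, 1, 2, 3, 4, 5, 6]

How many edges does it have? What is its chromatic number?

K_{7,2} has 7 * 2 = 14 edges.
Bipartite graphs have chromatic number 2 (color each partition differently).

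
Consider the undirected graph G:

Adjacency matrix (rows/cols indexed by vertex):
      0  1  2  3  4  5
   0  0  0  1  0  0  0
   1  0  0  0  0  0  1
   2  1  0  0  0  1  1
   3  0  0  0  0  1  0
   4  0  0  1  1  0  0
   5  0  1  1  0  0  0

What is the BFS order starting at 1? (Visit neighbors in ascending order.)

BFS from vertex 1 (neighbors processed in ascending order):
Visit order: 1, 5, 2, 0, 4, 3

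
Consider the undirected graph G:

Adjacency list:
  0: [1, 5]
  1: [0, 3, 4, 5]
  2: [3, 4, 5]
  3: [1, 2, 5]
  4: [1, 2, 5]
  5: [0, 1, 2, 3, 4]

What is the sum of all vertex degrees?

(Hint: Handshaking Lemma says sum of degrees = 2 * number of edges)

Count edges: 10 edges.
By Handshaking Lemma: sum of degrees = 2 * 10 = 20.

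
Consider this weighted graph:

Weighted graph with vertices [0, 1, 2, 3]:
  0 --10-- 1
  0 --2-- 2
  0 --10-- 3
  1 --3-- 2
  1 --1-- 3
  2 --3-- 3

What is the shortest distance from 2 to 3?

Using Dijkstra's algorithm from vertex 2:
Shortest path: 2 -> 3
Total weight: 3 = 3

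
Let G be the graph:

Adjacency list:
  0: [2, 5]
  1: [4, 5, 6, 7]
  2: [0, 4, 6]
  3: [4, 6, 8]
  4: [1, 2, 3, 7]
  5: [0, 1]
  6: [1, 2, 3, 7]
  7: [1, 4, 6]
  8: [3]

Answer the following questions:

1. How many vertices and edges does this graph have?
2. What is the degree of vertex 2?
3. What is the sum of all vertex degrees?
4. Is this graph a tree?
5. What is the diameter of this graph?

Count: 9 vertices, 13 edges.
Vertex 2 has neighbors [0, 4, 6], degree = 3.
Handshaking lemma: 2 * 13 = 26.
A tree on 9 vertices has 8 edges. This graph has 13 edges (5 extra). Not a tree.
Diameter (longest shortest path) = 4.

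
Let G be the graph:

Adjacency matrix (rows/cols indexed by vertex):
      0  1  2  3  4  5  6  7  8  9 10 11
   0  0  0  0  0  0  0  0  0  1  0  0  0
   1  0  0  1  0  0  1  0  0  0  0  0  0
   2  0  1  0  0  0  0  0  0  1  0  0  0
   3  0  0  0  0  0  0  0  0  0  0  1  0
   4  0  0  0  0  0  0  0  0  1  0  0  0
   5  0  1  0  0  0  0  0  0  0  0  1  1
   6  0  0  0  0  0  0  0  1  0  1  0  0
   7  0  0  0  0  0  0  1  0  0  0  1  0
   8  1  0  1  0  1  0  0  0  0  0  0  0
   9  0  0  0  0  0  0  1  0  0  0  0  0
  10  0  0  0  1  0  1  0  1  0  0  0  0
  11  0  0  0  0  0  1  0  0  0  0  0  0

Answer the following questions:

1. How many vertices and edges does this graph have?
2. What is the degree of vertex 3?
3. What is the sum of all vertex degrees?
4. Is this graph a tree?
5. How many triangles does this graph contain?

Count: 12 vertices, 11 edges.
Vertex 3 has neighbors [10], degree = 1.
Handshaking lemma: 2 * 11 = 22.
A graph is a tree iff it is connected and has exactly n-1 edges. This graph is connected (all 12 vertices in one component) and has 12-1 = 11 edges. It is a tree.
Number of triangles = 0.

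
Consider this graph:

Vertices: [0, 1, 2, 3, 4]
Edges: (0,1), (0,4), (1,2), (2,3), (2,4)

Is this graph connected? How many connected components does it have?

Checking connectivity: the graph has 1 connected component(s).
All vertices are reachable from each other. The graph IS connected.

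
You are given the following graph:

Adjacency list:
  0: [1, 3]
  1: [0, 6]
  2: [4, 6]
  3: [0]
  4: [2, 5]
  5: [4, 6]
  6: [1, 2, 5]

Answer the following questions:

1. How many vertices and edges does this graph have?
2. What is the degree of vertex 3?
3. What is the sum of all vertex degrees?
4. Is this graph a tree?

Count: 7 vertices, 7 edges.
Vertex 3 has neighbors [0], degree = 1.
Handshaking lemma: 2 * 7 = 14.
A tree on 7 vertices has 6 edges. This graph has 7 edges (1 extra). Not a tree.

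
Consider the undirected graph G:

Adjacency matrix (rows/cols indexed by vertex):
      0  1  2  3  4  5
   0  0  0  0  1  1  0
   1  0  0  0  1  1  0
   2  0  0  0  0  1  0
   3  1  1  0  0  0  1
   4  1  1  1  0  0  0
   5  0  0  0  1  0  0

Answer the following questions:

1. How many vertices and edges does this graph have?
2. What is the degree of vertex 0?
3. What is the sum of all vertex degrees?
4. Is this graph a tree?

Count: 6 vertices, 6 edges.
Vertex 0 has neighbors [3, 4], degree = 2.
Handshaking lemma: 2 * 6 = 12.
A tree on 6 vertices has 5 edges. This graph has 6 edges (1 extra). Not a tree.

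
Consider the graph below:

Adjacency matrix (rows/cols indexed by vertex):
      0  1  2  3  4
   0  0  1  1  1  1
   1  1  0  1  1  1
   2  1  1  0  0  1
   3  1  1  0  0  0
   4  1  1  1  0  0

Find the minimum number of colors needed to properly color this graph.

The graph has a maximum clique of size 4 (lower bound on chromatic number).
A valid 4-coloring: {0: 0, 1: 1, 2: 2, 3: 2, 4: 3}.
Chromatic number = 4.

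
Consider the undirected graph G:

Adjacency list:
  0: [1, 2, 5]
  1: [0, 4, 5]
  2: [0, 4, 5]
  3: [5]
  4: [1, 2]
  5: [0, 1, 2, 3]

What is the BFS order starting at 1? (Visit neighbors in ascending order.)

BFS from vertex 1 (neighbors processed in ascending order):
Visit order: 1, 0, 4, 5, 2, 3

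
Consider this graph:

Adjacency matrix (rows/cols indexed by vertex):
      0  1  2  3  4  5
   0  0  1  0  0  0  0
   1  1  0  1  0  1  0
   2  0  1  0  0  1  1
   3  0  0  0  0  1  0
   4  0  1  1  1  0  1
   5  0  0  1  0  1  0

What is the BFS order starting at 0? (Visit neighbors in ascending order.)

BFS from vertex 0 (neighbors processed in ascending order):
Visit order: 0, 1, 2, 4, 5, 3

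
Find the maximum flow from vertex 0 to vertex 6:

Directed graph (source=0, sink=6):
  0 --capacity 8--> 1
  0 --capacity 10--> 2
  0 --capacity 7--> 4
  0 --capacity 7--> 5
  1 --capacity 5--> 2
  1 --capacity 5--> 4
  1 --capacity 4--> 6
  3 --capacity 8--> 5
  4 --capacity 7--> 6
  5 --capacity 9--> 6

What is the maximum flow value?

Computing max flow:
  Flow on (0->1): 4/8
  Flow on (0->4): 7/7
  Flow on (0->5): 7/7
  Flow on (1->6): 4/4
  Flow on (4->6): 7/7
  Flow on (5->6): 7/9
Maximum flow = 18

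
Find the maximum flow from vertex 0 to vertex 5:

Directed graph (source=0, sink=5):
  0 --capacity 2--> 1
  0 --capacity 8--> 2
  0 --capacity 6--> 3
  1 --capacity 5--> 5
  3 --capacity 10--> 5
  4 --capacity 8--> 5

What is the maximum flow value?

Computing max flow:
  Flow on (0->1): 2/2
  Flow on (0->3): 6/6
  Flow on (1->5): 2/5
  Flow on (3->5): 6/10
Maximum flow = 8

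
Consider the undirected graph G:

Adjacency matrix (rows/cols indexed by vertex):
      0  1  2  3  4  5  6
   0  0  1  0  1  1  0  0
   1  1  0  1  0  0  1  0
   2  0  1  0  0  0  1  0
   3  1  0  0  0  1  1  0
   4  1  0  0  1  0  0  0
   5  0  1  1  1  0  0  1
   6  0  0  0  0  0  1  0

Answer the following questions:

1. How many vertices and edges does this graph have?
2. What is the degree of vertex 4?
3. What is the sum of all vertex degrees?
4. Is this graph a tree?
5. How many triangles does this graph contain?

Count: 7 vertices, 9 edges.
Vertex 4 has neighbors [0, 3], degree = 2.
Handshaking lemma: 2 * 9 = 18.
A tree on 7 vertices has 6 edges. This graph has 9 edges (3 extra). Not a tree.
Number of triangles = 2.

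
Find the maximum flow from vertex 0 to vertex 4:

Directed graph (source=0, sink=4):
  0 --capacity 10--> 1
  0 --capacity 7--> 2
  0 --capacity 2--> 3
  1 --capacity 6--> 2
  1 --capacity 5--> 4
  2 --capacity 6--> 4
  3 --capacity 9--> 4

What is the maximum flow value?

Computing max flow:
  Flow on (0->1): 5/10
  Flow on (0->2): 6/7
  Flow on (0->3): 2/2
  Flow on (1->4): 5/5
  Flow on (2->4): 6/6
  Flow on (3->4): 2/9
Maximum flow = 13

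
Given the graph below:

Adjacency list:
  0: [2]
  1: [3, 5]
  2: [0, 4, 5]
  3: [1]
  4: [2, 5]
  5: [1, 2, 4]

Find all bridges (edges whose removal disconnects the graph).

A bridge is an edge whose removal increases the number of connected components.
Bridges found: (0,2), (1,3), (1,5)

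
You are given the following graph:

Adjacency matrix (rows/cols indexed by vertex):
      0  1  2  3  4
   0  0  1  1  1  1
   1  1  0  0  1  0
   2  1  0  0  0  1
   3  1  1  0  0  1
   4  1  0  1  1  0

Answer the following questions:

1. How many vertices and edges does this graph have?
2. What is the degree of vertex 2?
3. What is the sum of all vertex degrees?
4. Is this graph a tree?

Count: 5 vertices, 7 edges.
Vertex 2 has neighbors [0, 4], degree = 2.
Handshaking lemma: 2 * 7 = 14.
A tree on 5 vertices has 4 edges. This graph has 7 edges (3 extra). Not a tree.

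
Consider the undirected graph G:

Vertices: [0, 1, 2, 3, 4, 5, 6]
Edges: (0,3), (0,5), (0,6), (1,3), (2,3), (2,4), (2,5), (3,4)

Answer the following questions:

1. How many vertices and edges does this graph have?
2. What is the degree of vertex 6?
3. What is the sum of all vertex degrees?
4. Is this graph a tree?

Count: 7 vertices, 8 edges.
Vertex 6 has neighbors [0], degree = 1.
Handshaking lemma: 2 * 8 = 16.
A tree on 7 vertices has 6 edges. This graph has 8 edges (2 extra). Not a tree.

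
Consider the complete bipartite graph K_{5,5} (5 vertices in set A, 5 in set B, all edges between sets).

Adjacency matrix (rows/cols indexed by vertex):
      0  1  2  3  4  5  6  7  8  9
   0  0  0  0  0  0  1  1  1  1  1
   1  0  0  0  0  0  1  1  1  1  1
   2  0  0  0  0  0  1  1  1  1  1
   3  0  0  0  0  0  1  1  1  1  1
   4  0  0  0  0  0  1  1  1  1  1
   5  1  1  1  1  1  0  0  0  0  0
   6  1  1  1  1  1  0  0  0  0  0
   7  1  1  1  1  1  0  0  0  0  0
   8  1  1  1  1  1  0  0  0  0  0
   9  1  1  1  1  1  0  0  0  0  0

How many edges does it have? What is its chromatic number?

K_{5,5} has 5 * 5 = 25 edges.
Bipartite graphs have chromatic number 2 (color each partition differently).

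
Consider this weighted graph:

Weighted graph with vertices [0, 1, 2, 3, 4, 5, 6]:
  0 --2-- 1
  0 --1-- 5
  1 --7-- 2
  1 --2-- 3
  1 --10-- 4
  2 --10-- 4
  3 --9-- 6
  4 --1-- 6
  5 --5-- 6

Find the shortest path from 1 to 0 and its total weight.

Using Dijkstra's algorithm from vertex 1:
Shortest path: 1 -> 0
Total weight: 2 = 2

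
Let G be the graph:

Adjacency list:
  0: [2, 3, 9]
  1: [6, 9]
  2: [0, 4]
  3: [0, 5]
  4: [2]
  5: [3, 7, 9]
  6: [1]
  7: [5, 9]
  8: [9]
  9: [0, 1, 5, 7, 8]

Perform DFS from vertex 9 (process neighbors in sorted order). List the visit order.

DFS from vertex 9 (neighbors processed in ascending order):
Visit order: 9, 0, 2, 4, 3, 5, 7, 1, 6, 8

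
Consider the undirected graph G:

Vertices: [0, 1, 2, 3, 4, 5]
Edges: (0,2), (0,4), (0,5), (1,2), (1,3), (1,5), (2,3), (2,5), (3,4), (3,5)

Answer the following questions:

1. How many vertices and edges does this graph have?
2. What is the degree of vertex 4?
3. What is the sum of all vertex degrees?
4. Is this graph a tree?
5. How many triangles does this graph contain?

Count: 6 vertices, 10 edges.
Vertex 4 has neighbors [0, 3], degree = 2.
Handshaking lemma: 2 * 10 = 20.
A tree on 6 vertices has 5 edges. This graph has 10 edges (5 extra). Not a tree.
Number of triangles = 5.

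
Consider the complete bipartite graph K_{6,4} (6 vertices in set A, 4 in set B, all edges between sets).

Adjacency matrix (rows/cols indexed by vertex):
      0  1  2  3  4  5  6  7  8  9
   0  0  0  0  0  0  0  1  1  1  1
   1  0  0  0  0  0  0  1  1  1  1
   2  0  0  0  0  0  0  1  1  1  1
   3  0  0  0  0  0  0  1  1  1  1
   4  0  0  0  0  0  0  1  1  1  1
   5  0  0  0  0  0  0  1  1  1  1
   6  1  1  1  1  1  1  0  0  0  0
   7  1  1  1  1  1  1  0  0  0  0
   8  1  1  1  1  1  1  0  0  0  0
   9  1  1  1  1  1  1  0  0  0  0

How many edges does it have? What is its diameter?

K_{6,4} has 6 * 4 = 24 edges.
Any vertex reaches any opposite-side vertex in 1 step; same-side vertices reach in 2 steps via any opposite-side vertex.
Diameter = 2.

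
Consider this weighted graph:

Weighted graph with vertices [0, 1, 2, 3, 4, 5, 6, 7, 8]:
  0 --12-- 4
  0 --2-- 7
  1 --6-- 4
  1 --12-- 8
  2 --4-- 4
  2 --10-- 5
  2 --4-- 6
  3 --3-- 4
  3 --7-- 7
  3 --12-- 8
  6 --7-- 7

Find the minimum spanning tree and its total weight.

Applying Kruskal's algorithm (sort edges by weight, add if no cycle):
  Add (0,7) w=2
  Add (3,4) w=3
  Add (2,4) w=4
  Add (2,6) w=4
  Add (1,4) w=6
  Add (3,7) w=7
  Skip (6,7) w=7 (creates cycle)
  Add (2,5) w=10
  Skip (0,4) w=12 (creates cycle)
  Add (1,8) w=12
  Skip (3,8) w=12 (creates cycle)
MST weight = 48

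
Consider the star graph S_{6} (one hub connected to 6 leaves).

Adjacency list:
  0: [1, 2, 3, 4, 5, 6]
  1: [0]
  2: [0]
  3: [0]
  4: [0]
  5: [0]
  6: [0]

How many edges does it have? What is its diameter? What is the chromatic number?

Star graph S_{6}: the hub connects to all 6 leaves.
Edges = 6.
Diameter = 2 (any leaf to hub is 1, leaf to leaf through hub is 2).
Star graphs are bipartite (hub vs leaves), so chromatic number = 2.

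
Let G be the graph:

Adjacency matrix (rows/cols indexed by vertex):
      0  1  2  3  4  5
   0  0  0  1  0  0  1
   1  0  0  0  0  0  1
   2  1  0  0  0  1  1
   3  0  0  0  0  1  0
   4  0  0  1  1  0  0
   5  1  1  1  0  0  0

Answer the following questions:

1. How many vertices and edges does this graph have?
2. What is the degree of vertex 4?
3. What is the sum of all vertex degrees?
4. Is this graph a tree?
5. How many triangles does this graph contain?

Count: 6 vertices, 6 edges.
Vertex 4 has neighbors [2, 3], degree = 2.
Handshaking lemma: 2 * 6 = 12.
A tree on 6 vertices has 5 edges. This graph has 6 edges (1 extra). Not a tree.
Number of triangles = 1.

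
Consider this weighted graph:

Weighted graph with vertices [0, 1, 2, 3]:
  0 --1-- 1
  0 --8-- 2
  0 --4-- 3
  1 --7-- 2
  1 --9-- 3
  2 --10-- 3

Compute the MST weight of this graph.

Applying Kruskal's algorithm (sort edges by weight, add if no cycle):
  Add (0,1) w=1
  Add (0,3) w=4
  Add (1,2) w=7
  Skip (0,2) w=8 (creates cycle)
  Skip (1,3) w=9 (creates cycle)
  Skip (2,3) w=10 (creates cycle)
MST weight = 12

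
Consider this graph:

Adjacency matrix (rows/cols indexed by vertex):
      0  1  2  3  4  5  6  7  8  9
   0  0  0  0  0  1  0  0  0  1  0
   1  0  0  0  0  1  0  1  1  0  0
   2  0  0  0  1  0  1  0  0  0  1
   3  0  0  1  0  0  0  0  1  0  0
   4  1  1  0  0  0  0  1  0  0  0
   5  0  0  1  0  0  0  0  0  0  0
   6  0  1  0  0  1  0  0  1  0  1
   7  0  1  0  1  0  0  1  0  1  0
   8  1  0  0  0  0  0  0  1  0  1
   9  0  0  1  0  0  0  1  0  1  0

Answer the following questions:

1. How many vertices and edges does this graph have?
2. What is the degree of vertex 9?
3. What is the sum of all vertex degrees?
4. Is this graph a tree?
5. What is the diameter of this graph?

Count: 10 vertices, 14 edges.
Vertex 9 has neighbors [2, 6, 8], degree = 3.
Handshaking lemma: 2 * 14 = 28.
A tree on 10 vertices has 9 edges. This graph has 14 edges (5 extra). Not a tree.
Diameter (longest shortest path) = 4.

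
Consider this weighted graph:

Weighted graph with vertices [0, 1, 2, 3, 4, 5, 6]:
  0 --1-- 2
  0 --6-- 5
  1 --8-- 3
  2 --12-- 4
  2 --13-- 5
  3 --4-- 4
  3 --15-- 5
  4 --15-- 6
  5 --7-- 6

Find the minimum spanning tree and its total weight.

Applying Kruskal's algorithm (sort edges by weight, add if no cycle):
  Add (0,2) w=1
  Add (3,4) w=4
  Add (0,5) w=6
  Add (5,6) w=7
  Add (1,3) w=8
  Add (2,4) w=12
  Skip (2,5) w=13 (creates cycle)
  Skip (3,5) w=15 (creates cycle)
  Skip (4,6) w=15 (creates cycle)
MST weight = 38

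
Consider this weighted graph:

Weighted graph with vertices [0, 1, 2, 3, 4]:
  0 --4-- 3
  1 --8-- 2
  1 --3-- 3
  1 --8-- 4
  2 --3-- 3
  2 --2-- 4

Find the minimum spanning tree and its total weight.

Applying Kruskal's algorithm (sort edges by weight, add if no cycle):
  Add (2,4) w=2
  Add (1,3) w=3
  Add (2,3) w=3
  Add (0,3) w=4
  Skip (1,4) w=8 (creates cycle)
  Skip (1,2) w=8 (creates cycle)
MST weight = 12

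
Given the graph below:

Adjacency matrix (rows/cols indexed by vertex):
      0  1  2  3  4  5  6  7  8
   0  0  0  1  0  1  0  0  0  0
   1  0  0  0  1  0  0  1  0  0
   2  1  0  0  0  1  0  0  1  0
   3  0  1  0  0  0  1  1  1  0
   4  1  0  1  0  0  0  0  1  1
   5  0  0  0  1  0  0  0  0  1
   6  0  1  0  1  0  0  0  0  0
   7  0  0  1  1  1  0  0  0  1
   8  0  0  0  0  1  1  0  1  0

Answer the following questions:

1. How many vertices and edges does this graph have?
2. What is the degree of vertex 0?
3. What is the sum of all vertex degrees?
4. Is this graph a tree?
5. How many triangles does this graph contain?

Count: 9 vertices, 13 edges.
Vertex 0 has neighbors [2, 4], degree = 2.
Handshaking lemma: 2 * 13 = 26.
A tree on 9 vertices has 8 edges. This graph has 13 edges (5 extra). Not a tree.
Number of triangles = 4.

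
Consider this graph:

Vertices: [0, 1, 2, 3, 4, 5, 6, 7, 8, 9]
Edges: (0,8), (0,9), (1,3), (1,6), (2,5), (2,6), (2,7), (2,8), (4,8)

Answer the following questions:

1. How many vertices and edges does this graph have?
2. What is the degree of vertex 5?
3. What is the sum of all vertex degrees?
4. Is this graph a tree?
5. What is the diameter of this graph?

Count: 10 vertices, 9 edges.
Vertex 5 has neighbors [2], degree = 1.
Handshaking lemma: 2 * 9 = 18.
A graph is a tree iff it is connected and has exactly n-1 edges. This graph is connected (all 10 vertices in one component) and has 10-1 = 9 edges. It is a tree.
Diameter (longest shortest path) = 6.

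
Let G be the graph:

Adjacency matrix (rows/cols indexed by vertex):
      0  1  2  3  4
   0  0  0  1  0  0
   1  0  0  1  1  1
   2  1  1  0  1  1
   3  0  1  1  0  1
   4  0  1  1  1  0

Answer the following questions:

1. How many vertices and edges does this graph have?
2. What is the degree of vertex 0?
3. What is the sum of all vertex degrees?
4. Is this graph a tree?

Count: 5 vertices, 7 edges.
Vertex 0 has neighbors [2], degree = 1.
Handshaking lemma: 2 * 7 = 14.
A tree on 5 vertices has 4 edges. This graph has 7 edges (3 extra). Not a tree.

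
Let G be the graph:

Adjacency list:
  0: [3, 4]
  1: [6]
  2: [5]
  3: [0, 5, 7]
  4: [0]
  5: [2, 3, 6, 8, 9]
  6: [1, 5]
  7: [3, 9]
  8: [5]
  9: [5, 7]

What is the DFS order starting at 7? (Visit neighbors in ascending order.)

DFS from vertex 7 (neighbors processed in ascending order):
Visit order: 7, 3, 0, 4, 5, 2, 6, 1, 8, 9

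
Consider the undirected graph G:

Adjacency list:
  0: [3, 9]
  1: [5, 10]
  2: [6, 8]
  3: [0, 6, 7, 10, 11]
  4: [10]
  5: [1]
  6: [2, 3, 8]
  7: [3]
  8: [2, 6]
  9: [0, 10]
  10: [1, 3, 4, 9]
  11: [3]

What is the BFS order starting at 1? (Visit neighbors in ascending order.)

BFS from vertex 1 (neighbors processed in ascending order):
Visit order: 1, 5, 10, 3, 4, 9, 0, 6, 7, 11, 2, 8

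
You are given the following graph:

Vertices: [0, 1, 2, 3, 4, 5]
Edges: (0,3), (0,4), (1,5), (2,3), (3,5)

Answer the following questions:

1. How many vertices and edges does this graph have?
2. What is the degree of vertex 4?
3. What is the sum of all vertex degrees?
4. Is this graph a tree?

Count: 6 vertices, 5 edges.
Vertex 4 has neighbors [0], degree = 1.
Handshaking lemma: 2 * 5 = 10.
A graph is a tree iff it is connected and has exactly n-1 edges. This graph is connected (all 6 vertices in one component) and has 6-1 = 5 edges. It is a tree.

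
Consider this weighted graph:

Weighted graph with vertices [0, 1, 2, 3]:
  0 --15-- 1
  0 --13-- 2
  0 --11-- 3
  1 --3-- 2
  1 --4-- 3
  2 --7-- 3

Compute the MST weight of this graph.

Applying Kruskal's algorithm (sort edges by weight, add if no cycle):
  Add (1,2) w=3
  Add (1,3) w=4
  Skip (2,3) w=7 (creates cycle)
  Add (0,3) w=11
  Skip (0,2) w=13 (creates cycle)
  Skip (0,1) w=15 (creates cycle)
MST weight = 18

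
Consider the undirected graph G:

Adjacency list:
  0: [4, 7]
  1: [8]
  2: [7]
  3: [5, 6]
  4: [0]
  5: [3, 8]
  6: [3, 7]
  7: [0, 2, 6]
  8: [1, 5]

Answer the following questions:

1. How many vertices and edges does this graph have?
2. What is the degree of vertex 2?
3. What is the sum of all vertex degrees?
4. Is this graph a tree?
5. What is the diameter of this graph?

Count: 9 vertices, 8 edges.
Vertex 2 has neighbors [7], degree = 1.
Handshaking lemma: 2 * 8 = 16.
A graph is a tree iff it is connected and has exactly n-1 edges. This graph is connected (all 9 vertices in one component) and has 9-1 = 8 edges. It is a tree.
Diameter (longest shortest path) = 7.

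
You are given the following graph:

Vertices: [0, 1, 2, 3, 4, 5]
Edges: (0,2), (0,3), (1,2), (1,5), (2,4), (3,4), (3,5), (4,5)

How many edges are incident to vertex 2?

Vertex 2 has neighbors [0, 1, 4], so deg(2) = 3.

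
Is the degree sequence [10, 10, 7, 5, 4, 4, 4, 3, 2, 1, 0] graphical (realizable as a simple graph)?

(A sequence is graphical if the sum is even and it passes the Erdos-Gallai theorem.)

Sum of degrees = 50. Sum is even but fails Erdos-Gallai. The sequence is NOT graphical.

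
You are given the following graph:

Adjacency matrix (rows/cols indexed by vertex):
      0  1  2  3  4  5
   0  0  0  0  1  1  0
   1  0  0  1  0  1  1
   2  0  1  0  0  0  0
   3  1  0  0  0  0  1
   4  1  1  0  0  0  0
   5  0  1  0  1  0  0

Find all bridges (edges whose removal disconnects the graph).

A bridge is an edge whose removal increases the number of connected components.
Bridges found: (1,2)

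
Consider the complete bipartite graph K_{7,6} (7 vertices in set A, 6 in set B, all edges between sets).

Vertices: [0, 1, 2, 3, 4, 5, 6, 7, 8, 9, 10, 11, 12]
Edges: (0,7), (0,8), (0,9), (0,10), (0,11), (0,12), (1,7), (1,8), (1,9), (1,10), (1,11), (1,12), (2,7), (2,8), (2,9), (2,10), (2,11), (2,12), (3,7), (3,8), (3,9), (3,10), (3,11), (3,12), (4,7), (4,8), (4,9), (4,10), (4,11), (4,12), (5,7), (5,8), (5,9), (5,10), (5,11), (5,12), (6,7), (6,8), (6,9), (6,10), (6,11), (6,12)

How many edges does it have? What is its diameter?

K_{7,6} has 7 * 6 = 42 edges.
Any vertex reaches any opposite-side vertex in 1 step; same-side vertices reach in 2 steps via any opposite-side vertex.
Diameter = 2.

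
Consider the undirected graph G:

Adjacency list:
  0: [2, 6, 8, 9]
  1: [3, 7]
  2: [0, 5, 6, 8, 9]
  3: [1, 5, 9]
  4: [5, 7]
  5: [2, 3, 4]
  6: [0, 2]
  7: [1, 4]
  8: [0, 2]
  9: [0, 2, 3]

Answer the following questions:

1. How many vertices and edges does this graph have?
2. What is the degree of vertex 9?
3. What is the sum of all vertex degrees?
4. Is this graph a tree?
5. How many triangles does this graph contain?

Count: 10 vertices, 14 edges.
Vertex 9 has neighbors [0, 2, 3], degree = 3.
Handshaking lemma: 2 * 14 = 28.
A tree on 10 vertices has 9 edges. This graph has 14 edges (5 extra). Not a tree.
Number of triangles = 3.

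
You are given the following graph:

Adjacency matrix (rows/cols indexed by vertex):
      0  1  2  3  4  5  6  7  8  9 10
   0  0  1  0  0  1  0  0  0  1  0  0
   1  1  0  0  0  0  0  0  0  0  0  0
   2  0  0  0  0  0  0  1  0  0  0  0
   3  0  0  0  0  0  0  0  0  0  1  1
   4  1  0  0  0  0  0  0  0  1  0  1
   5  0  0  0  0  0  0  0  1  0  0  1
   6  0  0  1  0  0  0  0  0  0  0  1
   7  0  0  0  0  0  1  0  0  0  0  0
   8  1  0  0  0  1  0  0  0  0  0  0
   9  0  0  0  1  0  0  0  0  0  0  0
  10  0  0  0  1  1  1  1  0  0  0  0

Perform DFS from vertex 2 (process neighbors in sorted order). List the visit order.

DFS from vertex 2 (neighbors processed in ascending order):
Visit order: 2, 6, 10, 3, 9, 4, 0, 1, 8, 5, 7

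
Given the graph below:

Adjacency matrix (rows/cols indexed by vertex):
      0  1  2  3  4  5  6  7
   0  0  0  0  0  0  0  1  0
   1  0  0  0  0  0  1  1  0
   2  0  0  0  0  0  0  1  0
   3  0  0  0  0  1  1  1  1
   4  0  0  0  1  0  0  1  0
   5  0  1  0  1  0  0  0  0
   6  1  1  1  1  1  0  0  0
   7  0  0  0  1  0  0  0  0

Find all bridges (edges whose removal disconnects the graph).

A bridge is an edge whose removal increases the number of connected components.
Bridges found: (0,6), (2,6), (3,7)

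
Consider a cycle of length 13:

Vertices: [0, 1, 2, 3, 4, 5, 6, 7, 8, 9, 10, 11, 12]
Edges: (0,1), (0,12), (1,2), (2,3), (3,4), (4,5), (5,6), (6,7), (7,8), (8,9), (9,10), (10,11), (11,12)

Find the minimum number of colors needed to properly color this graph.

This is an odd cycle (C_13). Odd cycles are not bipartite (any 2-coloring forces two adjacent vertices to match), and 3 colors suffice.
Chromatic number = 3.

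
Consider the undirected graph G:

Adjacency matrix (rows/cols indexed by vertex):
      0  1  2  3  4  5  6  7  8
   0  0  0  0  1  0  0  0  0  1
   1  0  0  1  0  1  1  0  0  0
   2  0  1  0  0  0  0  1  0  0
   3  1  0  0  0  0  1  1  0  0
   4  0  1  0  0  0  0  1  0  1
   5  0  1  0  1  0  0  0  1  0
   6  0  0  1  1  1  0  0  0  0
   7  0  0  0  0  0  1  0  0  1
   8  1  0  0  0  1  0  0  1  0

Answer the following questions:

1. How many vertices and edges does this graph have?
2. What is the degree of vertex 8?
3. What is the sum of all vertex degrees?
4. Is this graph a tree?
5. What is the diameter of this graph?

Count: 9 vertices, 12 edges.
Vertex 8 has neighbors [0, 4, 7], degree = 3.
Handshaking lemma: 2 * 12 = 24.
A tree on 9 vertices has 8 edges. This graph has 12 edges (4 extra). Not a tree.
Diameter (longest shortest path) = 3.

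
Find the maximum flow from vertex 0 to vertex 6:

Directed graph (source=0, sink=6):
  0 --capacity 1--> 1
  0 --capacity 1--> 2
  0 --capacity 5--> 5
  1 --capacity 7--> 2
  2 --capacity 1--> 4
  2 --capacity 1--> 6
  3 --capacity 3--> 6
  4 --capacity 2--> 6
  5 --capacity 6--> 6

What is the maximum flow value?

Computing max flow:
  Flow on (0->1): 1/1
  Flow on (0->2): 1/1
  Flow on (0->5): 5/5
  Flow on (1->2): 1/7
  Flow on (2->4): 1/1
  Flow on (2->6): 1/1
  Flow on (4->6): 1/2
  Flow on (5->6): 5/6
Maximum flow = 7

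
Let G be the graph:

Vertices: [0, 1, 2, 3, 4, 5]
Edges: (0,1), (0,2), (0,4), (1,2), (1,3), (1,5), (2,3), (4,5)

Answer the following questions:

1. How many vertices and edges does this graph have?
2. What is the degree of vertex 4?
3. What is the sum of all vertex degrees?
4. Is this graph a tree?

Count: 6 vertices, 8 edges.
Vertex 4 has neighbors [0, 5], degree = 2.
Handshaking lemma: 2 * 8 = 16.
A tree on 6 vertices has 5 edges. This graph has 8 edges (3 extra). Not a tree.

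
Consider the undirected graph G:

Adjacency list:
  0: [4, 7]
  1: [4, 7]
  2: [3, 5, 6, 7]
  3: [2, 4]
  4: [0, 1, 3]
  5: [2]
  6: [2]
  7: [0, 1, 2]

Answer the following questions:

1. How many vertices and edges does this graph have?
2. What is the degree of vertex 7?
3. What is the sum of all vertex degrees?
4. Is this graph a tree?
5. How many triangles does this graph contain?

Count: 8 vertices, 9 edges.
Vertex 7 has neighbors [0, 1, 2], degree = 3.
Handshaking lemma: 2 * 9 = 18.
A tree on 8 vertices has 7 edges. This graph has 9 edges (2 extra). Not a tree.
Number of triangles = 0.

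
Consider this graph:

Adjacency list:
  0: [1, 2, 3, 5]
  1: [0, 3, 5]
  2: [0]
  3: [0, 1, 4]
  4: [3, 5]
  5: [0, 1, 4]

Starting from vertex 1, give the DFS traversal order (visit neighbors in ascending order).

DFS from vertex 1 (neighbors processed in ascending order):
Visit order: 1, 0, 2, 3, 4, 5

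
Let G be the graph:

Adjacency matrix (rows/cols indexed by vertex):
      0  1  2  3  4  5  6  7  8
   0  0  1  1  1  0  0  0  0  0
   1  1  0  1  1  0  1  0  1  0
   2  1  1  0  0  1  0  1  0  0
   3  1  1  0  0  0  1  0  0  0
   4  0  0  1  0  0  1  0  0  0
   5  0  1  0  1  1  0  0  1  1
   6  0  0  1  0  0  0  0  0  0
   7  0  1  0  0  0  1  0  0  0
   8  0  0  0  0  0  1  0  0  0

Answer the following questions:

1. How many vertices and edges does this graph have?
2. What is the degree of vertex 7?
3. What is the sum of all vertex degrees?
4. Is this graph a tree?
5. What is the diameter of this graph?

Count: 9 vertices, 13 edges.
Vertex 7 has neighbors [1, 5], degree = 2.
Handshaking lemma: 2 * 13 = 26.
A tree on 9 vertices has 8 edges. This graph has 13 edges (5 extra). Not a tree.
Diameter (longest shortest path) = 4.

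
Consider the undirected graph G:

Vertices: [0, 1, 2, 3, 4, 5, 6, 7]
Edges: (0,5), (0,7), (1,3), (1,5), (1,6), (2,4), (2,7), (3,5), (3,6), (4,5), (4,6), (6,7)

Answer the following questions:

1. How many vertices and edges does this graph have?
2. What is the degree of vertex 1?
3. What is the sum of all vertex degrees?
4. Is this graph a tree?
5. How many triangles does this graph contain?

Count: 8 vertices, 12 edges.
Vertex 1 has neighbors [3, 5, 6], degree = 3.
Handshaking lemma: 2 * 12 = 24.
A tree on 8 vertices has 7 edges. This graph has 12 edges (5 extra). Not a tree.
Number of triangles = 2.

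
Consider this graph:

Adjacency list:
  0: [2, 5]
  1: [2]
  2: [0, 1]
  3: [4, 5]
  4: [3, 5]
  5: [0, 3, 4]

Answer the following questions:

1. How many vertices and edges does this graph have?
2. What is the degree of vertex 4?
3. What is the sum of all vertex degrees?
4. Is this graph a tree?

Count: 6 vertices, 6 edges.
Vertex 4 has neighbors [3, 5], degree = 2.
Handshaking lemma: 2 * 6 = 12.
A tree on 6 vertices has 5 edges. This graph has 6 edges (1 extra). Not a tree.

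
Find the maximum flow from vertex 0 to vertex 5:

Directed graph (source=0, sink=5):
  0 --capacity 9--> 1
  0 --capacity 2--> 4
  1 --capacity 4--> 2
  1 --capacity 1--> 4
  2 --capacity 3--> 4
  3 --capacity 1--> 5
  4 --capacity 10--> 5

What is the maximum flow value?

Computing max flow:
  Flow on (0->1): 4/9
  Flow on (0->4): 2/2
  Flow on (1->2): 3/4
  Flow on (1->4): 1/1
  Flow on (2->4): 3/3
  Flow on (4->5): 6/10
Maximum flow = 6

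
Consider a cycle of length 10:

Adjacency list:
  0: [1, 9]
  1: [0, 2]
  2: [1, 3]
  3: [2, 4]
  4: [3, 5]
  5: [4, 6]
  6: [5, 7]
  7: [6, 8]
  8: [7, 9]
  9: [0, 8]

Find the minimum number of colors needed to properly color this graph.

This is an even cycle (C_10). Even cycles are bipartite.
Chromatic number = 2.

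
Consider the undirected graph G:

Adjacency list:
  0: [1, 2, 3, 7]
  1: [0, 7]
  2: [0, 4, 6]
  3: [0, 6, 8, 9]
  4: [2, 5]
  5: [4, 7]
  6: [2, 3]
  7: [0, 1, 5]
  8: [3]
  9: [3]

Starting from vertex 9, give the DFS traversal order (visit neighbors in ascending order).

DFS from vertex 9 (neighbors processed in ascending order):
Visit order: 9, 3, 0, 1, 7, 5, 4, 2, 6, 8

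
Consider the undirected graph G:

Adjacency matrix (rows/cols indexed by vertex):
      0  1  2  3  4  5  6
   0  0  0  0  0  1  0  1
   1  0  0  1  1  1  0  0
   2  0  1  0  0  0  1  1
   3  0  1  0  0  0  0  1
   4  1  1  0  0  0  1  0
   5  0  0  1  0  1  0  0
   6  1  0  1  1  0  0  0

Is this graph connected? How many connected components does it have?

Checking connectivity: the graph has 1 connected component(s).
All vertices are reachable from each other. The graph IS connected.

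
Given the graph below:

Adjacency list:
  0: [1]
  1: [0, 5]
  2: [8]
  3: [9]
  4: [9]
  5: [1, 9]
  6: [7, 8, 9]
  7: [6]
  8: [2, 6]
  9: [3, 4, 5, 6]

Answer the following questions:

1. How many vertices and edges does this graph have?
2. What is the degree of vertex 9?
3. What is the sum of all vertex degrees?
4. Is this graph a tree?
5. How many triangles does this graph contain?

Count: 10 vertices, 9 edges.
Vertex 9 has neighbors [3, 4, 5, 6], degree = 4.
Handshaking lemma: 2 * 9 = 18.
A graph is a tree iff it is connected and has exactly n-1 edges. This graph is connected (all 10 vertices in one component) and has 10-1 = 9 edges. It is a tree.
Number of triangles = 0.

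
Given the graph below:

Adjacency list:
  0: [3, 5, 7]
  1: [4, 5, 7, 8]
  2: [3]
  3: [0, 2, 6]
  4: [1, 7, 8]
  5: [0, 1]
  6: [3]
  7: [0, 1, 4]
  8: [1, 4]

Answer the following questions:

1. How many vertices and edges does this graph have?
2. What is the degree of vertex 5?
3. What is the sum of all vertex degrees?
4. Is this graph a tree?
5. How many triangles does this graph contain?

Count: 9 vertices, 11 edges.
Vertex 5 has neighbors [0, 1], degree = 2.
Handshaking lemma: 2 * 11 = 22.
A tree on 9 vertices has 8 edges. This graph has 11 edges (3 extra). Not a tree.
Number of triangles = 2.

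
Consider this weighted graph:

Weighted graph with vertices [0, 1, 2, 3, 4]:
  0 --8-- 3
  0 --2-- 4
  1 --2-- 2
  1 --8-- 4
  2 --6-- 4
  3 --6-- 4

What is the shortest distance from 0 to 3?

Using Dijkstra's algorithm from vertex 0:
Shortest path: 0 -> 3
Total weight: 8 = 8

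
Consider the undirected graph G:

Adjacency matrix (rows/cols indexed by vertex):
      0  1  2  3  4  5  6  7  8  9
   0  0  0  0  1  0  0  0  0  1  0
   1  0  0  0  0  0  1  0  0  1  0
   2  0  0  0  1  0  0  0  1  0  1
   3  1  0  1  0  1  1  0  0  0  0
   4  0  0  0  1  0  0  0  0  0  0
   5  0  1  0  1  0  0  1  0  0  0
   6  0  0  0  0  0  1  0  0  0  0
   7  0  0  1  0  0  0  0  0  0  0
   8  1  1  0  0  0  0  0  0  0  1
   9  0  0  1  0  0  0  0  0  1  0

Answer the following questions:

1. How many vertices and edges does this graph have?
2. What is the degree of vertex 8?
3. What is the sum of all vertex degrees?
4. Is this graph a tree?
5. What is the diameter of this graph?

Count: 10 vertices, 11 edges.
Vertex 8 has neighbors [0, 1, 9], degree = 3.
Handshaking lemma: 2 * 11 = 22.
A tree on 10 vertices has 9 edges. This graph has 11 edges (2 extra). Not a tree.
Diameter (longest shortest path) = 4.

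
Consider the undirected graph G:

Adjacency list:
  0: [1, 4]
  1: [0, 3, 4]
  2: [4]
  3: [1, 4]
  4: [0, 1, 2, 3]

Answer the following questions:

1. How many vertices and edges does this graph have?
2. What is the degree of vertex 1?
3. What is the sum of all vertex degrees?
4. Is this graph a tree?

Count: 5 vertices, 6 edges.
Vertex 1 has neighbors [0, 3, 4], degree = 3.
Handshaking lemma: 2 * 6 = 12.
A tree on 5 vertices has 4 edges. This graph has 6 edges (2 extra). Not a tree.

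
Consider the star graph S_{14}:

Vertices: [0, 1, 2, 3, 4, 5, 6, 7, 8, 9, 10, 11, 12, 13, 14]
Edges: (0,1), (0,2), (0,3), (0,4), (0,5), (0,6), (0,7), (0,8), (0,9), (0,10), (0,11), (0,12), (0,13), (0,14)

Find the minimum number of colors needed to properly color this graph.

S_{14} has one hub adjacent to 14 leaves; leaves are pairwise non-adjacent.
Color the hub 0 and every leaf 1.
Chromatic number = 2.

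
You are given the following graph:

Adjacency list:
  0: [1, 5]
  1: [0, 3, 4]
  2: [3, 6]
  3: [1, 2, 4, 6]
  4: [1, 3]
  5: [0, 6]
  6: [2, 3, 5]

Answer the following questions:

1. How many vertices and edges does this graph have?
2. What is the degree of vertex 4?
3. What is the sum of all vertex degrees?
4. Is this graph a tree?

Count: 7 vertices, 9 edges.
Vertex 4 has neighbors [1, 3], degree = 2.
Handshaking lemma: 2 * 9 = 18.
A tree on 7 vertices has 6 edges. This graph has 9 edges (3 extra). Not a tree.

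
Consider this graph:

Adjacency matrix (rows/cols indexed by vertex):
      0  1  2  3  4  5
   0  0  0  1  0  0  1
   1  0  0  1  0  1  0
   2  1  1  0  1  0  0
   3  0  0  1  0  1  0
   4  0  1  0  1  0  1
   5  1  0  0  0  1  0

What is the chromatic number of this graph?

The graph has a maximum clique of size 2 (lower bound on chromatic number).
A valid 3-coloring: {0: 1, 1: 1, 2: 0, 3: 1, 4: 0, 5: 2}.
No proper 2-coloring exists (verified by exhaustive search).
Chromatic number = 3.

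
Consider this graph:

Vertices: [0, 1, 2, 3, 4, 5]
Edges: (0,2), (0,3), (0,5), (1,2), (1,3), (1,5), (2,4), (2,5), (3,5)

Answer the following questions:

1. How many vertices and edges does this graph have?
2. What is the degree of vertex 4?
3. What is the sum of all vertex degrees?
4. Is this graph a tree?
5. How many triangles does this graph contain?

Count: 6 vertices, 9 edges.
Vertex 4 has neighbors [2], degree = 1.
Handshaking lemma: 2 * 9 = 18.
A tree on 6 vertices has 5 edges. This graph has 9 edges (4 extra). Not a tree.
Number of triangles = 4.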